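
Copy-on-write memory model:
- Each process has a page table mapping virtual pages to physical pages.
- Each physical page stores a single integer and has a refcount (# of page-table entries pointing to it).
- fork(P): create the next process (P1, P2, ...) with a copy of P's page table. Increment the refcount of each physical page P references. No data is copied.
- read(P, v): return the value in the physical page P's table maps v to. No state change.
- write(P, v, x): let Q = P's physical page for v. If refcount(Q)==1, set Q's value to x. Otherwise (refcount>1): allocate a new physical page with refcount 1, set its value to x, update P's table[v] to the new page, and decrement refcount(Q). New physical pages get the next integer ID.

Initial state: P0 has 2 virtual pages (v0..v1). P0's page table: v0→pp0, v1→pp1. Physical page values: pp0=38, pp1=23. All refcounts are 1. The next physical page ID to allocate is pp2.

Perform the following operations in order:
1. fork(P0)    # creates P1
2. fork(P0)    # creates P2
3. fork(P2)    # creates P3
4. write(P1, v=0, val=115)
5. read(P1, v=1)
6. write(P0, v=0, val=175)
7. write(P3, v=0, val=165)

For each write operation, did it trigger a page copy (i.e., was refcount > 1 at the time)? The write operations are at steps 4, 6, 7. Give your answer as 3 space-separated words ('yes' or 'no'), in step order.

Op 1: fork(P0) -> P1. 2 ppages; refcounts: pp0:2 pp1:2
Op 2: fork(P0) -> P2. 2 ppages; refcounts: pp0:3 pp1:3
Op 3: fork(P2) -> P3. 2 ppages; refcounts: pp0:4 pp1:4
Op 4: write(P1, v0, 115). refcount(pp0)=4>1 -> COPY to pp2. 3 ppages; refcounts: pp0:3 pp1:4 pp2:1
Op 5: read(P1, v1) -> 23. No state change.
Op 6: write(P0, v0, 175). refcount(pp0)=3>1 -> COPY to pp3. 4 ppages; refcounts: pp0:2 pp1:4 pp2:1 pp3:1
Op 7: write(P3, v0, 165). refcount(pp0)=2>1 -> COPY to pp4. 5 ppages; refcounts: pp0:1 pp1:4 pp2:1 pp3:1 pp4:1

yes yes yes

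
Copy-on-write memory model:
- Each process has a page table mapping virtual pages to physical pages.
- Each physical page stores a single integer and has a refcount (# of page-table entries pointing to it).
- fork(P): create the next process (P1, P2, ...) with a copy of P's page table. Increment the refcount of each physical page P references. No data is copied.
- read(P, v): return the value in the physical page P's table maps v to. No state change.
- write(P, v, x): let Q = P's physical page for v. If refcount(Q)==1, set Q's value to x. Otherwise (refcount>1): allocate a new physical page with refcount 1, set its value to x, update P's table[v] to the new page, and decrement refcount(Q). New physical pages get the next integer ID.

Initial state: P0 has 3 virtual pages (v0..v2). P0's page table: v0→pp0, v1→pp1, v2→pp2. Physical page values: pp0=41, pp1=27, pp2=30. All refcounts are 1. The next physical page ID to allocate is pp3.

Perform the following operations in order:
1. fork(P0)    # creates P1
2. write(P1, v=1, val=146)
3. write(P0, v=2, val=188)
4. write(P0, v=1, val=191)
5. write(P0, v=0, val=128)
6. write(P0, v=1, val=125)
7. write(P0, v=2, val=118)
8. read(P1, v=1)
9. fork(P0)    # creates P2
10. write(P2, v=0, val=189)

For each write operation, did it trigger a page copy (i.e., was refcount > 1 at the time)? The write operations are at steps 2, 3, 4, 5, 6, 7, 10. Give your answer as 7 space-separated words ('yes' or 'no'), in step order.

Op 1: fork(P0) -> P1. 3 ppages; refcounts: pp0:2 pp1:2 pp2:2
Op 2: write(P1, v1, 146). refcount(pp1)=2>1 -> COPY to pp3. 4 ppages; refcounts: pp0:2 pp1:1 pp2:2 pp3:1
Op 3: write(P0, v2, 188). refcount(pp2)=2>1 -> COPY to pp4. 5 ppages; refcounts: pp0:2 pp1:1 pp2:1 pp3:1 pp4:1
Op 4: write(P0, v1, 191). refcount(pp1)=1 -> write in place. 5 ppages; refcounts: pp0:2 pp1:1 pp2:1 pp3:1 pp4:1
Op 5: write(P0, v0, 128). refcount(pp0)=2>1 -> COPY to pp5. 6 ppages; refcounts: pp0:1 pp1:1 pp2:1 pp3:1 pp4:1 pp5:1
Op 6: write(P0, v1, 125). refcount(pp1)=1 -> write in place. 6 ppages; refcounts: pp0:1 pp1:1 pp2:1 pp3:1 pp4:1 pp5:1
Op 7: write(P0, v2, 118). refcount(pp4)=1 -> write in place. 6 ppages; refcounts: pp0:1 pp1:1 pp2:1 pp3:1 pp4:1 pp5:1
Op 8: read(P1, v1) -> 146. No state change.
Op 9: fork(P0) -> P2. 6 ppages; refcounts: pp0:1 pp1:2 pp2:1 pp3:1 pp4:2 pp5:2
Op 10: write(P2, v0, 189). refcount(pp5)=2>1 -> COPY to pp6. 7 ppages; refcounts: pp0:1 pp1:2 pp2:1 pp3:1 pp4:2 pp5:1 pp6:1

yes yes no yes no no yes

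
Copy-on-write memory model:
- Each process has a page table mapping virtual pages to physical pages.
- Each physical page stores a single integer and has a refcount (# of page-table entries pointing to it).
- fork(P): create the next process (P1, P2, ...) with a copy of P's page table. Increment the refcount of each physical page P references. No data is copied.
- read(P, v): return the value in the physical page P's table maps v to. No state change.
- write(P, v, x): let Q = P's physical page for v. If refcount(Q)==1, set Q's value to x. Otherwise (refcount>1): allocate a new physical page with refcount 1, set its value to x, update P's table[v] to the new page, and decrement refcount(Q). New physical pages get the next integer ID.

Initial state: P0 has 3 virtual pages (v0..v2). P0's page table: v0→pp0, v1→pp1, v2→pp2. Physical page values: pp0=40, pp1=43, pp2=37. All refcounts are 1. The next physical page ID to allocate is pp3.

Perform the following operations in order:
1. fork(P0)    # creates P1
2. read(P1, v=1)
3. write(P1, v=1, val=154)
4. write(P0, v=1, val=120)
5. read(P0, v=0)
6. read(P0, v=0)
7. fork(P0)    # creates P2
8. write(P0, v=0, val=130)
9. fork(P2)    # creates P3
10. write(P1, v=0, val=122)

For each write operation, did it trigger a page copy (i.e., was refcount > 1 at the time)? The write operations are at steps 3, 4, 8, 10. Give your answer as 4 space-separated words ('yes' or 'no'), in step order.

Op 1: fork(P0) -> P1. 3 ppages; refcounts: pp0:2 pp1:2 pp2:2
Op 2: read(P1, v1) -> 43. No state change.
Op 3: write(P1, v1, 154). refcount(pp1)=2>1 -> COPY to pp3. 4 ppages; refcounts: pp0:2 pp1:1 pp2:2 pp3:1
Op 4: write(P0, v1, 120). refcount(pp1)=1 -> write in place. 4 ppages; refcounts: pp0:2 pp1:1 pp2:2 pp3:1
Op 5: read(P0, v0) -> 40. No state change.
Op 6: read(P0, v0) -> 40. No state change.
Op 7: fork(P0) -> P2. 4 ppages; refcounts: pp0:3 pp1:2 pp2:3 pp3:1
Op 8: write(P0, v0, 130). refcount(pp0)=3>1 -> COPY to pp4. 5 ppages; refcounts: pp0:2 pp1:2 pp2:3 pp3:1 pp4:1
Op 9: fork(P2) -> P3. 5 ppages; refcounts: pp0:3 pp1:3 pp2:4 pp3:1 pp4:1
Op 10: write(P1, v0, 122). refcount(pp0)=3>1 -> COPY to pp5. 6 ppages; refcounts: pp0:2 pp1:3 pp2:4 pp3:1 pp4:1 pp5:1

yes no yes yes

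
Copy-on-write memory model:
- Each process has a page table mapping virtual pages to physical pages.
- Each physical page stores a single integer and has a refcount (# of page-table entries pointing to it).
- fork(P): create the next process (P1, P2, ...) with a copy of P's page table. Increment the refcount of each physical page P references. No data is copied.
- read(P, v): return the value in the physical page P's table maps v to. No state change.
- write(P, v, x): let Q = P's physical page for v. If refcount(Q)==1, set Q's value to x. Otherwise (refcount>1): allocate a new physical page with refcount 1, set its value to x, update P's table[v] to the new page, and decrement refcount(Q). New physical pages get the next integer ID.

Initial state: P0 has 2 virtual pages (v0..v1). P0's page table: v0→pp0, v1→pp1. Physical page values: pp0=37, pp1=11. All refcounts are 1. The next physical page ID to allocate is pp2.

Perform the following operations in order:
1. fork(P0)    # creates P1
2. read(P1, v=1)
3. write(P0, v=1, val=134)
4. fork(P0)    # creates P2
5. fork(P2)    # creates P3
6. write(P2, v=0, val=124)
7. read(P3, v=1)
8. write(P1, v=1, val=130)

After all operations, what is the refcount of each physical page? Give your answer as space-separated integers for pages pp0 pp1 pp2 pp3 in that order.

Op 1: fork(P0) -> P1. 2 ppages; refcounts: pp0:2 pp1:2
Op 2: read(P1, v1) -> 11. No state change.
Op 3: write(P0, v1, 134). refcount(pp1)=2>1 -> COPY to pp2. 3 ppages; refcounts: pp0:2 pp1:1 pp2:1
Op 4: fork(P0) -> P2. 3 ppages; refcounts: pp0:3 pp1:1 pp2:2
Op 5: fork(P2) -> P3. 3 ppages; refcounts: pp0:4 pp1:1 pp2:3
Op 6: write(P2, v0, 124). refcount(pp0)=4>1 -> COPY to pp3. 4 ppages; refcounts: pp0:3 pp1:1 pp2:3 pp3:1
Op 7: read(P3, v1) -> 134. No state change.
Op 8: write(P1, v1, 130). refcount(pp1)=1 -> write in place. 4 ppages; refcounts: pp0:3 pp1:1 pp2:3 pp3:1

Answer: 3 1 3 1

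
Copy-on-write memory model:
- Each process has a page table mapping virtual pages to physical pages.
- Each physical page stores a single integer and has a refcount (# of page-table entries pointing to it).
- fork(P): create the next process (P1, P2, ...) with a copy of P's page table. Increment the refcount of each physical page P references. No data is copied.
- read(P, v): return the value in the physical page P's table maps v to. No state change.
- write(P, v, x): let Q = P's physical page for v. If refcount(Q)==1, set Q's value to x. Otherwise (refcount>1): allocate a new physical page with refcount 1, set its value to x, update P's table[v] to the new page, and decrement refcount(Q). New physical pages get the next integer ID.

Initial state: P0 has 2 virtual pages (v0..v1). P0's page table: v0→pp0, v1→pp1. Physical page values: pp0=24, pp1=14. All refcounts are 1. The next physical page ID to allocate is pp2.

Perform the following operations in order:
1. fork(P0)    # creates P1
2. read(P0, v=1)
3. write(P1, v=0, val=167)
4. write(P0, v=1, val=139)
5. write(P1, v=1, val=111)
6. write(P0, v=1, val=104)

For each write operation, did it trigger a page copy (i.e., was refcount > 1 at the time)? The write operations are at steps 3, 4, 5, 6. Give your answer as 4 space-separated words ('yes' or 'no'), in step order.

Op 1: fork(P0) -> P1. 2 ppages; refcounts: pp0:2 pp1:2
Op 2: read(P0, v1) -> 14. No state change.
Op 3: write(P1, v0, 167). refcount(pp0)=2>1 -> COPY to pp2. 3 ppages; refcounts: pp0:1 pp1:2 pp2:1
Op 4: write(P0, v1, 139). refcount(pp1)=2>1 -> COPY to pp3. 4 ppages; refcounts: pp0:1 pp1:1 pp2:1 pp3:1
Op 5: write(P1, v1, 111). refcount(pp1)=1 -> write in place. 4 ppages; refcounts: pp0:1 pp1:1 pp2:1 pp3:1
Op 6: write(P0, v1, 104). refcount(pp3)=1 -> write in place. 4 ppages; refcounts: pp0:1 pp1:1 pp2:1 pp3:1

yes yes no no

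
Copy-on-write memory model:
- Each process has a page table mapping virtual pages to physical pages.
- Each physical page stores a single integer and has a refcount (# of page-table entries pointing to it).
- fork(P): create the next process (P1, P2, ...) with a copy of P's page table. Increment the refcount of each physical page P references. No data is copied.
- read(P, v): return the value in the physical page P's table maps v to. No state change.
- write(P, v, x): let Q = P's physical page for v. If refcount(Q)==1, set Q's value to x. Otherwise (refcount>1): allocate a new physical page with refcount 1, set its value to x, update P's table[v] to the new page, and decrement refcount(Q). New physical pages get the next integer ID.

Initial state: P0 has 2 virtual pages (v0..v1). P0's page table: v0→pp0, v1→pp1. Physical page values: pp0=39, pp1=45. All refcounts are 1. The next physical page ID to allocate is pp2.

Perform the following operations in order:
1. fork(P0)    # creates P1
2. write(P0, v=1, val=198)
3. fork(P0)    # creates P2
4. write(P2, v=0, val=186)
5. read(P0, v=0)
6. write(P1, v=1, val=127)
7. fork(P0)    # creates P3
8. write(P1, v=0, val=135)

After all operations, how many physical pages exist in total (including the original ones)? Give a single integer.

Answer: 5

Derivation:
Op 1: fork(P0) -> P1. 2 ppages; refcounts: pp0:2 pp1:2
Op 2: write(P0, v1, 198). refcount(pp1)=2>1 -> COPY to pp2. 3 ppages; refcounts: pp0:2 pp1:1 pp2:1
Op 3: fork(P0) -> P2. 3 ppages; refcounts: pp0:3 pp1:1 pp2:2
Op 4: write(P2, v0, 186). refcount(pp0)=3>1 -> COPY to pp3. 4 ppages; refcounts: pp0:2 pp1:1 pp2:2 pp3:1
Op 5: read(P0, v0) -> 39. No state change.
Op 6: write(P1, v1, 127). refcount(pp1)=1 -> write in place. 4 ppages; refcounts: pp0:2 pp1:1 pp2:2 pp3:1
Op 7: fork(P0) -> P3. 4 ppages; refcounts: pp0:3 pp1:1 pp2:3 pp3:1
Op 8: write(P1, v0, 135). refcount(pp0)=3>1 -> COPY to pp4. 5 ppages; refcounts: pp0:2 pp1:1 pp2:3 pp3:1 pp4:1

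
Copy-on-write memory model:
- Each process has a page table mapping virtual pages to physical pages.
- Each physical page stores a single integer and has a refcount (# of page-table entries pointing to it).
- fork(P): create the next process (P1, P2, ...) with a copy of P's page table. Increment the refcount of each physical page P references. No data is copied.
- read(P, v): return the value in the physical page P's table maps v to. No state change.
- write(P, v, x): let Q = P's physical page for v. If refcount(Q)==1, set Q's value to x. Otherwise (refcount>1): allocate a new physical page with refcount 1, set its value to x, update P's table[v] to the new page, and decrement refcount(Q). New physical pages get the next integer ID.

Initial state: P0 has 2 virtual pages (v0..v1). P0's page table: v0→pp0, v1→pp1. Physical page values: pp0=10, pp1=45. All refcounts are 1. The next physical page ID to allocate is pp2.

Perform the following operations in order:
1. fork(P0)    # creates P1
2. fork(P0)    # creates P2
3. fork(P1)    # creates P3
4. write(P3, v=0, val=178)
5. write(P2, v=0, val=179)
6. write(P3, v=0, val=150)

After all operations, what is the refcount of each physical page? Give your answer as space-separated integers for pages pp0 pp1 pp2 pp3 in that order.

Op 1: fork(P0) -> P1. 2 ppages; refcounts: pp0:2 pp1:2
Op 2: fork(P0) -> P2. 2 ppages; refcounts: pp0:3 pp1:3
Op 3: fork(P1) -> P3. 2 ppages; refcounts: pp0:4 pp1:4
Op 4: write(P3, v0, 178). refcount(pp0)=4>1 -> COPY to pp2. 3 ppages; refcounts: pp0:3 pp1:4 pp2:1
Op 5: write(P2, v0, 179). refcount(pp0)=3>1 -> COPY to pp3. 4 ppages; refcounts: pp0:2 pp1:4 pp2:1 pp3:1
Op 6: write(P3, v0, 150). refcount(pp2)=1 -> write in place. 4 ppages; refcounts: pp0:2 pp1:4 pp2:1 pp3:1

Answer: 2 4 1 1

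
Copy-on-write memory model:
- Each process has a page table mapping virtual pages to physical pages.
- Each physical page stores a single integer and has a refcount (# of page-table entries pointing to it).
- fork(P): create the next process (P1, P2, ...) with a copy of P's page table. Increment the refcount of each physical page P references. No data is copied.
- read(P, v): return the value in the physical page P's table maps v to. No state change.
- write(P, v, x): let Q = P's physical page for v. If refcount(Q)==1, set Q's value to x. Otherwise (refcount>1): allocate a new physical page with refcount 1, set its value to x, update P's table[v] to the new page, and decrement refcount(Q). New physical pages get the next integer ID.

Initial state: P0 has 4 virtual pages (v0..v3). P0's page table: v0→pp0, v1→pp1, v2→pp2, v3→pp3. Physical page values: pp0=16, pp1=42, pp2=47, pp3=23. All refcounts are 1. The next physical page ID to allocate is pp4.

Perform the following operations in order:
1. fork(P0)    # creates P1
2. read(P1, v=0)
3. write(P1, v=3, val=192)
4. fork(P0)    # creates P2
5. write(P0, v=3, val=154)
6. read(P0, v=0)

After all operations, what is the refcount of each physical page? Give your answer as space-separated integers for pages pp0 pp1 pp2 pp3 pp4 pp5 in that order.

Op 1: fork(P0) -> P1. 4 ppages; refcounts: pp0:2 pp1:2 pp2:2 pp3:2
Op 2: read(P1, v0) -> 16. No state change.
Op 3: write(P1, v3, 192). refcount(pp3)=2>1 -> COPY to pp4. 5 ppages; refcounts: pp0:2 pp1:2 pp2:2 pp3:1 pp4:1
Op 4: fork(P0) -> P2. 5 ppages; refcounts: pp0:3 pp1:3 pp2:3 pp3:2 pp4:1
Op 5: write(P0, v3, 154). refcount(pp3)=2>1 -> COPY to pp5. 6 ppages; refcounts: pp0:3 pp1:3 pp2:3 pp3:1 pp4:1 pp5:1
Op 6: read(P0, v0) -> 16. No state change.

Answer: 3 3 3 1 1 1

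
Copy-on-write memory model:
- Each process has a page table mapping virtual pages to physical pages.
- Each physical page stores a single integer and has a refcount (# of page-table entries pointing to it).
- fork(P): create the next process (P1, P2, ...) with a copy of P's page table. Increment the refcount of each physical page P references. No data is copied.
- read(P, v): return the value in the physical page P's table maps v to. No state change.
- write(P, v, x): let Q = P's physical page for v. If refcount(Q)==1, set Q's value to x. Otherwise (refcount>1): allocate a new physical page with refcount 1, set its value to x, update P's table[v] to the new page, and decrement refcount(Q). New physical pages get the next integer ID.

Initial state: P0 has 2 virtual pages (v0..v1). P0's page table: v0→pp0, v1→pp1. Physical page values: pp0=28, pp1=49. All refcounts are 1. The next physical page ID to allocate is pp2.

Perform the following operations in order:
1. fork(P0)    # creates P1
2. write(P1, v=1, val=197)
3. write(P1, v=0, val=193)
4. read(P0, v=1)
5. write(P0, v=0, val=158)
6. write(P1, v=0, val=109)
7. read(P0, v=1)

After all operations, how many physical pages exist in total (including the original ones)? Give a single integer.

Op 1: fork(P0) -> P1. 2 ppages; refcounts: pp0:2 pp1:2
Op 2: write(P1, v1, 197). refcount(pp1)=2>1 -> COPY to pp2. 3 ppages; refcounts: pp0:2 pp1:1 pp2:1
Op 3: write(P1, v0, 193). refcount(pp0)=2>1 -> COPY to pp3. 4 ppages; refcounts: pp0:1 pp1:1 pp2:1 pp3:1
Op 4: read(P0, v1) -> 49. No state change.
Op 5: write(P0, v0, 158). refcount(pp0)=1 -> write in place. 4 ppages; refcounts: pp0:1 pp1:1 pp2:1 pp3:1
Op 6: write(P1, v0, 109). refcount(pp3)=1 -> write in place. 4 ppages; refcounts: pp0:1 pp1:1 pp2:1 pp3:1
Op 7: read(P0, v1) -> 49. No state change.

Answer: 4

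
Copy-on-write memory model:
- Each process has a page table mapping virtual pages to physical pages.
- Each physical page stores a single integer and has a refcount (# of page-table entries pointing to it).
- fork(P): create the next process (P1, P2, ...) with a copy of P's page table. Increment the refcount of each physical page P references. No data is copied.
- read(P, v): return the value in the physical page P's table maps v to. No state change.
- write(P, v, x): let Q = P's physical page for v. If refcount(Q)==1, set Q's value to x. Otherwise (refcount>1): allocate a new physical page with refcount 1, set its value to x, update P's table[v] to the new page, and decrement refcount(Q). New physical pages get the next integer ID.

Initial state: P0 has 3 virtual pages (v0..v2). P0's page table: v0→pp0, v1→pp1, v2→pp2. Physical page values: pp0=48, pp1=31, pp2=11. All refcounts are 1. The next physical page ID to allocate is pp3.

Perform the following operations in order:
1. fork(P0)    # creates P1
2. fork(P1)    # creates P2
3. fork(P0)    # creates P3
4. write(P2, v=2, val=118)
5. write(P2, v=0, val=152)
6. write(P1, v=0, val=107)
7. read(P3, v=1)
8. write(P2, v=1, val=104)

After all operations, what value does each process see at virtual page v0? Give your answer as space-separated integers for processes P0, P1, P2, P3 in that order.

Answer: 48 107 152 48

Derivation:
Op 1: fork(P0) -> P1. 3 ppages; refcounts: pp0:2 pp1:2 pp2:2
Op 2: fork(P1) -> P2. 3 ppages; refcounts: pp0:3 pp1:3 pp2:3
Op 3: fork(P0) -> P3. 3 ppages; refcounts: pp0:4 pp1:4 pp2:4
Op 4: write(P2, v2, 118). refcount(pp2)=4>1 -> COPY to pp3. 4 ppages; refcounts: pp0:4 pp1:4 pp2:3 pp3:1
Op 5: write(P2, v0, 152). refcount(pp0)=4>1 -> COPY to pp4. 5 ppages; refcounts: pp0:3 pp1:4 pp2:3 pp3:1 pp4:1
Op 6: write(P1, v0, 107). refcount(pp0)=3>1 -> COPY to pp5. 6 ppages; refcounts: pp0:2 pp1:4 pp2:3 pp3:1 pp4:1 pp5:1
Op 7: read(P3, v1) -> 31. No state change.
Op 8: write(P2, v1, 104). refcount(pp1)=4>1 -> COPY to pp6. 7 ppages; refcounts: pp0:2 pp1:3 pp2:3 pp3:1 pp4:1 pp5:1 pp6:1
P0: v0 -> pp0 = 48
P1: v0 -> pp5 = 107
P2: v0 -> pp4 = 152
P3: v0 -> pp0 = 48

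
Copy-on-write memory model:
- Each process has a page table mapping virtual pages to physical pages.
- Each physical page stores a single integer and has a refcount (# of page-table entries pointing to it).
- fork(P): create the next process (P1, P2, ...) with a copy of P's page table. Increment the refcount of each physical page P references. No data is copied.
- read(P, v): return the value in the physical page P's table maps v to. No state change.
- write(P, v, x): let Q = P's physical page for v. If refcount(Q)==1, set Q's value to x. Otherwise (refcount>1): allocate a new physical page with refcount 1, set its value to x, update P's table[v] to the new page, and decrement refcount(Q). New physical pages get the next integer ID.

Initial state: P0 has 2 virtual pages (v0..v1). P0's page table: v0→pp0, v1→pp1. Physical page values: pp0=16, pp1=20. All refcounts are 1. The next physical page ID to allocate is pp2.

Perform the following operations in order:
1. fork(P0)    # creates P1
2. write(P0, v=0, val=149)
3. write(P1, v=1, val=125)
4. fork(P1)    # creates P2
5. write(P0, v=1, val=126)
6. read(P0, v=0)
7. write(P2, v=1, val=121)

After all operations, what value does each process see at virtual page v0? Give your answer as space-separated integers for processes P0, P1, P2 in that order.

Op 1: fork(P0) -> P1. 2 ppages; refcounts: pp0:2 pp1:2
Op 2: write(P0, v0, 149). refcount(pp0)=2>1 -> COPY to pp2. 3 ppages; refcounts: pp0:1 pp1:2 pp2:1
Op 3: write(P1, v1, 125). refcount(pp1)=2>1 -> COPY to pp3. 4 ppages; refcounts: pp0:1 pp1:1 pp2:1 pp3:1
Op 4: fork(P1) -> P2. 4 ppages; refcounts: pp0:2 pp1:1 pp2:1 pp3:2
Op 5: write(P0, v1, 126). refcount(pp1)=1 -> write in place. 4 ppages; refcounts: pp0:2 pp1:1 pp2:1 pp3:2
Op 6: read(P0, v0) -> 149. No state change.
Op 7: write(P2, v1, 121). refcount(pp3)=2>1 -> COPY to pp4. 5 ppages; refcounts: pp0:2 pp1:1 pp2:1 pp3:1 pp4:1
P0: v0 -> pp2 = 149
P1: v0 -> pp0 = 16
P2: v0 -> pp0 = 16

Answer: 149 16 16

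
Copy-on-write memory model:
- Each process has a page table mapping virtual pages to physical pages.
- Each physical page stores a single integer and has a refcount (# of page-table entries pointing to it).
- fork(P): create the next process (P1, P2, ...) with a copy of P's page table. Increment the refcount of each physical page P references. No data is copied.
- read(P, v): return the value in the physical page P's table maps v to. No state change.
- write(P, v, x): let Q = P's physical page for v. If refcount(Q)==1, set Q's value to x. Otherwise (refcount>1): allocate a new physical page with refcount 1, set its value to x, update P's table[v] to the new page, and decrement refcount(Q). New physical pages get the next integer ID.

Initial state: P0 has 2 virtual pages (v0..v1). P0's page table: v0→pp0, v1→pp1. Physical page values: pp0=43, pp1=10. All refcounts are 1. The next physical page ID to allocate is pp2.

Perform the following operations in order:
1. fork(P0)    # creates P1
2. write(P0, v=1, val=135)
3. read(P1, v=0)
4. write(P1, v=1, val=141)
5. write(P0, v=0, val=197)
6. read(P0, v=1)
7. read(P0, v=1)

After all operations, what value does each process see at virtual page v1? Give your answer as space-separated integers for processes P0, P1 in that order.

Op 1: fork(P0) -> P1. 2 ppages; refcounts: pp0:2 pp1:2
Op 2: write(P0, v1, 135). refcount(pp1)=2>1 -> COPY to pp2. 3 ppages; refcounts: pp0:2 pp1:1 pp2:1
Op 3: read(P1, v0) -> 43. No state change.
Op 4: write(P1, v1, 141). refcount(pp1)=1 -> write in place. 3 ppages; refcounts: pp0:2 pp1:1 pp2:1
Op 5: write(P0, v0, 197). refcount(pp0)=2>1 -> COPY to pp3. 4 ppages; refcounts: pp0:1 pp1:1 pp2:1 pp3:1
Op 6: read(P0, v1) -> 135. No state change.
Op 7: read(P0, v1) -> 135. No state change.
P0: v1 -> pp2 = 135
P1: v1 -> pp1 = 141

Answer: 135 141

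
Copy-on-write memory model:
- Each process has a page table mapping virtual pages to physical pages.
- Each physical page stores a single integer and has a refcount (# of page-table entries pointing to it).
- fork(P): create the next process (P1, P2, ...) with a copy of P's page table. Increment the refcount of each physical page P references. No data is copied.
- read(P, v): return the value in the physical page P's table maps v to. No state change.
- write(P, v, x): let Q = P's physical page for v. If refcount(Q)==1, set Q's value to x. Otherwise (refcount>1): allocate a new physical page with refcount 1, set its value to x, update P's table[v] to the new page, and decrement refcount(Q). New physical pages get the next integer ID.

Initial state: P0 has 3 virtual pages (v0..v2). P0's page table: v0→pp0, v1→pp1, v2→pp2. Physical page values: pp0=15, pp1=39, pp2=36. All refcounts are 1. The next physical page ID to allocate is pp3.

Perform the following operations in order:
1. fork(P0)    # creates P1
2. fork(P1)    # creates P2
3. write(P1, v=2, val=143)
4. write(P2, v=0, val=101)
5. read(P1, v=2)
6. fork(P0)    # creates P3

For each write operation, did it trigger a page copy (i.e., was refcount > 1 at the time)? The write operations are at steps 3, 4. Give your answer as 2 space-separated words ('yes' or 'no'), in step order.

Op 1: fork(P0) -> P1. 3 ppages; refcounts: pp0:2 pp1:2 pp2:2
Op 2: fork(P1) -> P2. 3 ppages; refcounts: pp0:3 pp1:3 pp2:3
Op 3: write(P1, v2, 143). refcount(pp2)=3>1 -> COPY to pp3. 4 ppages; refcounts: pp0:3 pp1:3 pp2:2 pp3:1
Op 4: write(P2, v0, 101). refcount(pp0)=3>1 -> COPY to pp4. 5 ppages; refcounts: pp0:2 pp1:3 pp2:2 pp3:1 pp4:1
Op 5: read(P1, v2) -> 143. No state change.
Op 6: fork(P0) -> P3. 5 ppages; refcounts: pp0:3 pp1:4 pp2:3 pp3:1 pp4:1

yes yes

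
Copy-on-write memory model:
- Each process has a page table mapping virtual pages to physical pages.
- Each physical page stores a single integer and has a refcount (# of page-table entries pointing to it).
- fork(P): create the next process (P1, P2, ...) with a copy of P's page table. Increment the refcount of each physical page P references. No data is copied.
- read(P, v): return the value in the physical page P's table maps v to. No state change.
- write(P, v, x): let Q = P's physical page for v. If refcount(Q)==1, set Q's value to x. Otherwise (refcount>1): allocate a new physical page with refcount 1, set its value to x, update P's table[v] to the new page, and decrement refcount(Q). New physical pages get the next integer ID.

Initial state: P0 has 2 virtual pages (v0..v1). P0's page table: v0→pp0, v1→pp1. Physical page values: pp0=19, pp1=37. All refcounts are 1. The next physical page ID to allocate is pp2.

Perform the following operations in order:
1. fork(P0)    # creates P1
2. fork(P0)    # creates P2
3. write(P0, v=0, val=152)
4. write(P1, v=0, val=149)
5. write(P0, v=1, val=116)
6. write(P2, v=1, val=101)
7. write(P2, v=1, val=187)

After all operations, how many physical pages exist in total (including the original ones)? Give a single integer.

Answer: 6

Derivation:
Op 1: fork(P0) -> P1. 2 ppages; refcounts: pp0:2 pp1:2
Op 2: fork(P0) -> P2. 2 ppages; refcounts: pp0:3 pp1:3
Op 3: write(P0, v0, 152). refcount(pp0)=3>1 -> COPY to pp2. 3 ppages; refcounts: pp0:2 pp1:3 pp2:1
Op 4: write(P1, v0, 149). refcount(pp0)=2>1 -> COPY to pp3. 4 ppages; refcounts: pp0:1 pp1:3 pp2:1 pp3:1
Op 5: write(P0, v1, 116). refcount(pp1)=3>1 -> COPY to pp4. 5 ppages; refcounts: pp0:1 pp1:2 pp2:1 pp3:1 pp4:1
Op 6: write(P2, v1, 101). refcount(pp1)=2>1 -> COPY to pp5. 6 ppages; refcounts: pp0:1 pp1:1 pp2:1 pp3:1 pp4:1 pp5:1
Op 7: write(P2, v1, 187). refcount(pp5)=1 -> write in place. 6 ppages; refcounts: pp0:1 pp1:1 pp2:1 pp3:1 pp4:1 pp5:1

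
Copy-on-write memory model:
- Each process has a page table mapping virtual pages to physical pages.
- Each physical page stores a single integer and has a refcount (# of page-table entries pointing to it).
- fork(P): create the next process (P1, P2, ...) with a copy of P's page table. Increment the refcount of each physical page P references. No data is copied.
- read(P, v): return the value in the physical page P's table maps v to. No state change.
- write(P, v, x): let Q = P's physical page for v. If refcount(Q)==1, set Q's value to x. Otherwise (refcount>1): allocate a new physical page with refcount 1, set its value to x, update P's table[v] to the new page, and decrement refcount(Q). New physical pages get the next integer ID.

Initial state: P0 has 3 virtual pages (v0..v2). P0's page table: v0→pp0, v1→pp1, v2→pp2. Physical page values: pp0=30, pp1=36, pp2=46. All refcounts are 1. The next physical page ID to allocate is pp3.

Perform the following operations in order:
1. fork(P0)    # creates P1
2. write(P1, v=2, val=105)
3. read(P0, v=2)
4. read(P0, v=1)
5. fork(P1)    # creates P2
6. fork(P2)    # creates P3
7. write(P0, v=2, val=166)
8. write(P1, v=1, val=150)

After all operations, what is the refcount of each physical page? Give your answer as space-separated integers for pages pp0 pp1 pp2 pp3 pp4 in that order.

Answer: 4 3 1 3 1

Derivation:
Op 1: fork(P0) -> P1. 3 ppages; refcounts: pp0:2 pp1:2 pp2:2
Op 2: write(P1, v2, 105). refcount(pp2)=2>1 -> COPY to pp3. 4 ppages; refcounts: pp0:2 pp1:2 pp2:1 pp3:1
Op 3: read(P0, v2) -> 46. No state change.
Op 4: read(P0, v1) -> 36. No state change.
Op 5: fork(P1) -> P2. 4 ppages; refcounts: pp0:3 pp1:3 pp2:1 pp3:2
Op 6: fork(P2) -> P3. 4 ppages; refcounts: pp0:4 pp1:4 pp2:1 pp3:3
Op 7: write(P0, v2, 166). refcount(pp2)=1 -> write in place. 4 ppages; refcounts: pp0:4 pp1:4 pp2:1 pp3:3
Op 8: write(P1, v1, 150). refcount(pp1)=4>1 -> COPY to pp4. 5 ppages; refcounts: pp0:4 pp1:3 pp2:1 pp3:3 pp4:1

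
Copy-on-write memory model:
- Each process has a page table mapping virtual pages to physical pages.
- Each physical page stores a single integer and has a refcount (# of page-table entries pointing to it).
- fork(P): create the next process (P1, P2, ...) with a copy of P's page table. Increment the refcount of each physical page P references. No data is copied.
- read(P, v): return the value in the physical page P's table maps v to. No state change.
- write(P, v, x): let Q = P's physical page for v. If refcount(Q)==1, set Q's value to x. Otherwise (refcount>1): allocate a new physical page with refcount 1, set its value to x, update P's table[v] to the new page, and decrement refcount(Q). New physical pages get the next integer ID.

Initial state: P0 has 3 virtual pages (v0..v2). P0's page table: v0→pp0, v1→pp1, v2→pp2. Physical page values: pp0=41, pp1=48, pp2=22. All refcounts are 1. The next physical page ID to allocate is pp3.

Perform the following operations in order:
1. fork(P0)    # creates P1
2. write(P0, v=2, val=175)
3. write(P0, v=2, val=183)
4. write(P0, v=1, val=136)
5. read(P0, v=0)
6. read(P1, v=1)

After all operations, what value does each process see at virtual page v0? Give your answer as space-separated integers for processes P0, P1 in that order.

Answer: 41 41

Derivation:
Op 1: fork(P0) -> P1. 3 ppages; refcounts: pp0:2 pp1:2 pp2:2
Op 2: write(P0, v2, 175). refcount(pp2)=2>1 -> COPY to pp3. 4 ppages; refcounts: pp0:2 pp1:2 pp2:1 pp3:1
Op 3: write(P0, v2, 183). refcount(pp3)=1 -> write in place. 4 ppages; refcounts: pp0:2 pp1:2 pp2:1 pp3:1
Op 4: write(P0, v1, 136). refcount(pp1)=2>1 -> COPY to pp4. 5 ppages; refcounts: pp0:2 pp1:1 pp2:1 pp3:1 pp4:1
Op 5: read(P0, v0) -> 41. No state change.
Op 6: read(P1, v1) -> 48. No state change.
P0: v0 -> pp0 = 41
P1: v0 -> pp0 = 41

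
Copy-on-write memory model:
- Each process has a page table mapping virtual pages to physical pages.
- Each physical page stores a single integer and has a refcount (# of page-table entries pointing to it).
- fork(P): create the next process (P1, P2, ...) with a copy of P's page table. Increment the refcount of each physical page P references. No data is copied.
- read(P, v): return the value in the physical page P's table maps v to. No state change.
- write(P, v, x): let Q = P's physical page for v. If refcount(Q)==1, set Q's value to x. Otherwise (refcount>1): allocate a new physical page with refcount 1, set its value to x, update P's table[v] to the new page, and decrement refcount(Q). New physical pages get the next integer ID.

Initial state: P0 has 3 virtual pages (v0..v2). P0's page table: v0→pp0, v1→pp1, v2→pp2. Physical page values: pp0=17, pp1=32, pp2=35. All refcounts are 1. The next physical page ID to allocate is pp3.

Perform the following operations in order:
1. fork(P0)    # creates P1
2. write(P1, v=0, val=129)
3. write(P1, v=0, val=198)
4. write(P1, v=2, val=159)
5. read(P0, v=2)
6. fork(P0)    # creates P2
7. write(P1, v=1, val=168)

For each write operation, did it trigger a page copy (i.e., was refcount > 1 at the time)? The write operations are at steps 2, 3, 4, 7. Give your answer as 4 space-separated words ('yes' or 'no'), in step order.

Op 1: fork(P0) -> P1. 3 ppages; refcounts: pp0:2 pp1:2 pp2:2
Op 2: write(P1, v0, 129). refcount(pp0)=2>1 -> COPY to pp3. 4 ppages; refcounts: pp0:1 pp1:2 pp2:2 pp3:1
Op 3: write(P1, v0, 198). refcount(pp3)=1 -> write in place. 4 ppages; refcounts: pp0:1 pp1:2 pp2:2 pp3:1
Op 4: write(P1, v2, 159). refcount(pp2)=2>1 -> COPY to pp4. 5 ppages; refcounts: pp0:1 pp1:2 pp2:1 pp3:1 pp4:1
Op 5: read(P0, v2) -> 35. No state change.
Op 6: fork(P0) -> P2. 5 ppages; refcounts: pp0:2 pp1:3 pp2:2 pp3:1 pp4:1
Op 7: write(P1, v1, 168). refcount(pp1)=3>1 -> COPY to pp5. 6 ppages; refcounts: pp0:2 pp1:2 pp2:2 pp3:1 pp4:1 pp5:1

yes no yes yes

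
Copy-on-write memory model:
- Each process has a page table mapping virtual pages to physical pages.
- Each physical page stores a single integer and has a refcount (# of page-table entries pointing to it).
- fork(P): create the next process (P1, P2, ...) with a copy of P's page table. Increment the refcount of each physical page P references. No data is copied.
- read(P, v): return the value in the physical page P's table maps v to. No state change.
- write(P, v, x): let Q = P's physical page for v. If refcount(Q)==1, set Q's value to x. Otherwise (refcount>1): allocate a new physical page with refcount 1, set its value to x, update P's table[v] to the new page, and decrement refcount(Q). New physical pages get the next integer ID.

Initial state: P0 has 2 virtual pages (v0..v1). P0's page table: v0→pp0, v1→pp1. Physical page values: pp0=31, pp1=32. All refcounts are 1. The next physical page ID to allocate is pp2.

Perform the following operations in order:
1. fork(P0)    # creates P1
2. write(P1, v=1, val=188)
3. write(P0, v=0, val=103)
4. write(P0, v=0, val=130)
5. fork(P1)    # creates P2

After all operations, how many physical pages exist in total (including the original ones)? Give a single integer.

Op 1: fork(P0) -> P1. 2 ppages; refcounts: pp0:2 pp1:2
Op 2: write(P1, v1, 188). refcount(pp1)=2>1 -> COPY to pp2. 3 ppages; refcounts: pp0:2 pp1:1 pp2:1
Op 3: write(P0, v0, 103). refcount(pp0)=2>1 -> COPY to pp3. 4 ppages; refcounts: pp0:1 pp1:1 pp2:1 pp3:1
Op 4: write(P0, v0, 130). refcount(pp3)=1 -> write in place. 4 ppages; refcounts: pp0:1 pp1:1 pp2:1 pp3:1
Op 5: fork(P1) -> P2. 4 ppages; refcounts: pp0:2 pp1:1 pp2:2 pp3:1

Answer: 4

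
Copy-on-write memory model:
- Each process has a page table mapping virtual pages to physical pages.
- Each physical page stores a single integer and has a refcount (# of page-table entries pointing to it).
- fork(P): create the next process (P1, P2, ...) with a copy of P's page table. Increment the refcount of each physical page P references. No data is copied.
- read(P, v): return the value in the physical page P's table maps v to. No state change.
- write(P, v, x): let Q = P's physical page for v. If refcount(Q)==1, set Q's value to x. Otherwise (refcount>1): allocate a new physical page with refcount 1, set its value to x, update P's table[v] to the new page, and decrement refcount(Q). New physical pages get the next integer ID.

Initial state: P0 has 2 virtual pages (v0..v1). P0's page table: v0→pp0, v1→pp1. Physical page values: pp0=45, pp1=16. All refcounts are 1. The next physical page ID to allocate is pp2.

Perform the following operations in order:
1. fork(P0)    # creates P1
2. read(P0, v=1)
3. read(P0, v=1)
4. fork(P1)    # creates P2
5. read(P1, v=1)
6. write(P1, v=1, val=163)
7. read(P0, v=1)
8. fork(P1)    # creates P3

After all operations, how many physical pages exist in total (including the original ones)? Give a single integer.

Op 1: fork(P0) -> P1. 2 ppages; refcounts: pp0:2 pp1:2
Op 2: read(P0, v1) -> 16. No state change.
Op 3: read(P0, v1) -> 16. No state change.
Op 4: fork(P1) -> P2. 2 ppages; refcounts: pp0:3 pp1:3
Op 5: read(P1, v1) -> 16. No state change.
Op 6: write(P1, v1, 163). refcount(pp1)=3>1 -> COPY to pp2. 3 ppages; refcounts: pp0:3 pp1:2 pp2:1
Op 7: read(P0, v1) -> 16. No state change.
Op 8: fork(P1) -> P3. 3 ppages; refcounts: pp0:4 pp1:2 pp2:2

Answer: 3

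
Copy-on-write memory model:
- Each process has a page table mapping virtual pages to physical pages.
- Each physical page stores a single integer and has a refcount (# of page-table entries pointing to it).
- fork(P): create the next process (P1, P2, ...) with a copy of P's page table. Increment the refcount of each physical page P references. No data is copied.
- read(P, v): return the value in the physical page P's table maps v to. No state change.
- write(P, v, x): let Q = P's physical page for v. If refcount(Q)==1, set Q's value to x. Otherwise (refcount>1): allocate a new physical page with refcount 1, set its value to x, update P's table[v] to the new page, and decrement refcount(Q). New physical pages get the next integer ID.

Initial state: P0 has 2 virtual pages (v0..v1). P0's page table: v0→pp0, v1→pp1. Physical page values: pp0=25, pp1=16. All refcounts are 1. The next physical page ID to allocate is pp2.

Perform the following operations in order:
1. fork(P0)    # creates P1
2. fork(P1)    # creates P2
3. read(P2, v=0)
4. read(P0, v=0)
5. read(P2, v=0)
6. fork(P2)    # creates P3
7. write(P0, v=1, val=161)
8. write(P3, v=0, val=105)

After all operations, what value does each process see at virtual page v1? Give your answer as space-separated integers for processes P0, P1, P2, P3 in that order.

Op 1: fork(P0) -> P1. 2 ppages; refcounts: pp0:2 pp1:2
Op 2: fork(P1) -> P2. 2 ppages; refcounts: pp0:3 pp1:3
Op 3: read(P2, v0) -> 25. No state change.
Op 4: read(P0, v0) -> 25. No state change.
Op 5: read(P2, v0) -> 25. No state change.
Op 6: fork(P2) -> P3. 2 ppages; refcounts: pp0:4 pp1:4
Op 7: write(P0, v1, 161). refcount(pp1)=4>1 -> COPY to pp2. 3 ppages; refcounts: pp0:4 pp1:3 pp2:1
Op 8: write(P3, v0, 105). refcount(pp0)=4>1 -> COPY to pp3. 4 ppages; refcounts: pp0:3 pp1:3 pp2:1 pp3:1
P0: v1 -> pp2 = 161
P1: v1 -> pp1 = 16
P2: v1 -> pp1 = 16
P3: v1 -> pp1 = 16

Answer: 161 16 16 16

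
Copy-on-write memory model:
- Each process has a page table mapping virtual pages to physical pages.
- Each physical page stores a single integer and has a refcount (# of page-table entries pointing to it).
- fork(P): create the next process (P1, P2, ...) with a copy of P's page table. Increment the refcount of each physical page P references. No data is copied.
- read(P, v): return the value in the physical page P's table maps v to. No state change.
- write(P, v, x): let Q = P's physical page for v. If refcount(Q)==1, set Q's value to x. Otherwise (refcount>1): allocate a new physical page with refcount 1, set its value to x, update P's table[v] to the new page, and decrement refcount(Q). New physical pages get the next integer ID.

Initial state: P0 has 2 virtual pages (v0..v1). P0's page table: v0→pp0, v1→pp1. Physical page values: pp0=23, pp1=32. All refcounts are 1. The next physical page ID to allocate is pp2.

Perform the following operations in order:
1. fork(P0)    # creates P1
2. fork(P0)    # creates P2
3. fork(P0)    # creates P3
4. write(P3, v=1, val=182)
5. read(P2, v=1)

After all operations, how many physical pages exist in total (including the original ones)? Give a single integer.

Answer: 3

Derivation:
Op 1: fork(P0) -> P1. 2 ppages; refcounts: pp0:2 pp1:2
Op 2: fork(P0) -> P2. 2 ppages; refcounts: pp0:3 pp1:3
Op 3: fork(P0) -> P3. 2 ppages; refcounts: pp0:4 pp1:4
Op 4: write(P3, v1, 182). refcount(pp1)=4>1 -> COPY to pp2. 3 ppages; refcounts: pp0:4 pp1:3 pp2:1
Op 5: read(P2, v1) -> 32. No state change.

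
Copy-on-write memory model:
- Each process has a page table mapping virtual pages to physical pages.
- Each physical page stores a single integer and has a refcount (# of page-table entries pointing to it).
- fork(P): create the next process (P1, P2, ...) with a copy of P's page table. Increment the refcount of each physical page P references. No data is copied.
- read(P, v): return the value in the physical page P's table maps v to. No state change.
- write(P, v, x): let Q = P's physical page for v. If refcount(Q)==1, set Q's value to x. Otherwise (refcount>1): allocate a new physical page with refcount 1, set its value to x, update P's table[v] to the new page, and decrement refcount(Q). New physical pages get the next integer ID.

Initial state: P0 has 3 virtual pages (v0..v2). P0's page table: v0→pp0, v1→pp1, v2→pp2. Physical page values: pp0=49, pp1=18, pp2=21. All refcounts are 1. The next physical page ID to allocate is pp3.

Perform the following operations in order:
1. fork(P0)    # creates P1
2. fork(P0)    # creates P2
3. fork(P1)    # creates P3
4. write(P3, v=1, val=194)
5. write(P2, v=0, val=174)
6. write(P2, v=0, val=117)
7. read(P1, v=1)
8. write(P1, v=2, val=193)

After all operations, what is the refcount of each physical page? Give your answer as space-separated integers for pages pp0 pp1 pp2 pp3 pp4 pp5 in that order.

Answer: 3 3 3 1 1 1

Derivation:
Op 1: fork(P0) -> P1. 3 ppages; refcounts: pp0:2 pp1:2 pp2:2
Op 2: fork(P0) -> P2. 3 ppages; refcounts: pp0:3 pp1:3 pp2:3
Op 3: fork(P1) -> P3. 3 ppages; refcounts: pp0:4 pp1:4 pp2:4
Op 4: write(P3, v1, 194). refcount(pp1)=4>1 -> COPY to pp3. 4 ppages; refcounts: pp0:4 pp1:3 pp2:4 pp3:1
Op 5: write(P2, v0, 174). refcount(pp0)=4>1 -> COPY to pp4. 5 ppages; refcounts: pp0:3 pp1:3 pp2:4 pp3:1 pp4:1
Op 6: write(P2, v0, 117). refcount(pp4)=1 -> write in place. 5 ppages; refcounts: pp0:3 pp1:3 pp2:4 pp3:1 pp4:1
Op 7: read(P1, v1) -> 18. No state change.
Op 8: write(P1, v2, 193). refcount(pp2)=4>1 -> COPY to pp5. 6 ppages; refcounts: pp0:3 pp1:3 pp2:3 pp3:1 pp4:1 pp5:1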